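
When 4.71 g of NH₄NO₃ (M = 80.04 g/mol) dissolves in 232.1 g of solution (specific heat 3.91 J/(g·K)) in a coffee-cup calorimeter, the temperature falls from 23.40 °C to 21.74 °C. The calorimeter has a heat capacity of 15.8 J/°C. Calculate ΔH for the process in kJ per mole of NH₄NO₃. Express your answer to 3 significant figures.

ΔH = 26.0 kJ/mol

|ΔT| = |21.74 − 23.40| = 1.66 °C
|q_surr| = (232.1 × 3.91 + 15.8) × 1.66 = 923.311 × 1.66 = 1533 J
n(NH₄NO₃) = 4.71 / 80.04 = 0.05885 mol
Temperature fell, so q_rxn = +|q_surr| = 1.533 kJ
ΔH = q_rxn / n = 26.049 kJ/mol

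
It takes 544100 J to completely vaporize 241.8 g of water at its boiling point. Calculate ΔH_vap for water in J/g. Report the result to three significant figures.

ΔH_vap = 2250 J/g

ΔH_vap = q / m = 544100 / 241.8 = 2250 J/g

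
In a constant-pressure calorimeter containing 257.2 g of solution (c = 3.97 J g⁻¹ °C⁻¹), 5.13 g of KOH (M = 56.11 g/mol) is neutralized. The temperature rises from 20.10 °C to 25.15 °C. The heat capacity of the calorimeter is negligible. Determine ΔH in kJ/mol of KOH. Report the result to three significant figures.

ΔH = -56.4 kJ/mol

|ΔT| = |25.15 − 20.10| = 5.05 °C
|q_surr| = (257.2 × 3.97) × 5.05 = 1021.084 × 5.05 = 5156 J
n(KOH) = 5.13 / 56.11 = 0.09143 mol
Temperature rose, so q_rxn = −|q_surr| = -5.156 kJ
ΔH = q_rxn / n = -56.39 kJ/mol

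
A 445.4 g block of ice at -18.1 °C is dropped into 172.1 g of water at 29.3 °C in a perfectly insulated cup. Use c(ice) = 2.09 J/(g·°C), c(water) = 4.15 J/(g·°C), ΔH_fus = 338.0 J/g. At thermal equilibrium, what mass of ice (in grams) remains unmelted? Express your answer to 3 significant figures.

Heat to warm all ice to 0 °C: 445.4×2.09×18.1 = 16849 J
Heat released by water cooling to 0 °C: 172.1×4.15×29.3 = 20926 J
20926 J < 16849 + 445.4×338.0 = 167394.2 J, so not all ice melts; final T = 0 °C.
Heat left for melting: 20926 − 16849 = 4077 J
Mass melted = 4077 / 338.0 = 12.06 g
Ice remaining = 445.4 − 12.06 = 433.34 g

m_ice remaining = 433 g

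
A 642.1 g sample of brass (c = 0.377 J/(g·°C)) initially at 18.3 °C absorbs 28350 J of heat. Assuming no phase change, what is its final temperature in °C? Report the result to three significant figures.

T_f = 135 °C

ΔT = q / (m c) = 28350 / (642.1 × 0.377) = 117.1 °C
T_f = 18.3 + 117.1 = 135.4 °C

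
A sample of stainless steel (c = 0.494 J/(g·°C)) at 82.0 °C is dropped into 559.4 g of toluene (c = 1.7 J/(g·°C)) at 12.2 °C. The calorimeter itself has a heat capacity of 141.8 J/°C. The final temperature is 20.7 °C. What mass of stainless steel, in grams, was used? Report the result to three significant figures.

m = 307 g

q_gained = (559.4 × 1.7 + 141.8) × (20.7 − 12.2) = 9289 J
q_lost = m × 0.494 × (82.0 − 20.7) = 30.2822 m
m = 9289 / 30.2822 = 307 g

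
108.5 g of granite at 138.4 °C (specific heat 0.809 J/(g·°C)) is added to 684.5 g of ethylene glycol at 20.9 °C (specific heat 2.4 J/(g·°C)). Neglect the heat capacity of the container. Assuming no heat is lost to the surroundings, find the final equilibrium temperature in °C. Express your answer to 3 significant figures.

T_f = 26.9 °C

Heat lost by granite = heat gained by ethylene glycol.
(108.5)(0.809)(138.4 − T) = (684.5)(2.4)(T − 20.9)
87.7765 (138.4 − T) = 1642.8 (T − 20.9)
12148 − 87.7765 T = 1642.8 T − 34335
46483 = 1730.5765 T
T = 26.86 °C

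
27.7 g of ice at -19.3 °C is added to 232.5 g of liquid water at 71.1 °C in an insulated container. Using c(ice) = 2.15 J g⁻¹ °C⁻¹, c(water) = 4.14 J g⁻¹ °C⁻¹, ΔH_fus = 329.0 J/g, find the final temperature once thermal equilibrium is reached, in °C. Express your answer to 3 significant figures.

Heat to bring ice to 0 °C and melt it: q₁ = 27.7×2.15×19.3 + 27.7×329.0 = 10263 J
Heat the water can supply cooling to 0 °C: 232.5×4.14×71.1 = 68437.3 J > q₁, so all ice melts.
Energy balance: 232.5×4.14×(71.1 − T) = 10263 + 27.7×4.14×(T − 0)
962.55(71.1 − T) = 10263 + 114.678 T
68437.3 − 10263 = 1077.228 T
T = 58174.3 / 1077.228 = 54.00 °C

T_f = 54.0 °C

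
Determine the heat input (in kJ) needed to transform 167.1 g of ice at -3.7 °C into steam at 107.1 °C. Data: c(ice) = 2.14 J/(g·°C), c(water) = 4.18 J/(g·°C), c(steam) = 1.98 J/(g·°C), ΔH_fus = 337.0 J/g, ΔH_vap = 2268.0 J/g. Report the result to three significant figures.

q1 (heat ice -3.7→0.0 °C): 167.1 × 2.14 × 3.7 = 1323 J
q2 (melt at 0 °C): 167.1 × 337.0 = 56313 J
q3 (heat water 0.0→100.0 °C): 167.1 × 4.18 × 100.0 = 69848 J
q4 (vaporize at 100 °C): 167.1 × 2268.0 = 378983 J
q5 (heat steam 100.0→107.1 °C): 167.1 × 1.98 × 7.1 = 2349 J
Total: 1323 + 56313 + 69848 + 378983 + 2349 = 508816 J = 509 kJ

q = 509 kJ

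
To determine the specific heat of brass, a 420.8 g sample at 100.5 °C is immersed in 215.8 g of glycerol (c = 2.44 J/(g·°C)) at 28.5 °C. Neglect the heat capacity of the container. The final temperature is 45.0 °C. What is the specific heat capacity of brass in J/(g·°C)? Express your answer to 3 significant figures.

c = 0.372 J/(g·°C)

q_gained = (215.8 × 2.44) × (45.0 − 28.5) = 8688 J
q_lost = 420.8 × c × (100.5 − 45.0) = 23354.4 c
Set equal: c = 8688 / 23354.4 = 0.372 J/(g·°C)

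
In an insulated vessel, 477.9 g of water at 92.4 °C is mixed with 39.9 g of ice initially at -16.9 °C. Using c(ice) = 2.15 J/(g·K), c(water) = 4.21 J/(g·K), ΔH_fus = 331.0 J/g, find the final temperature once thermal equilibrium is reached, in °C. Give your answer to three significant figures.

Heat to bring ice to 0 °C and melt it: q₁ = 39.9×2.15×16.9 + 39.9×331.0 = 14657 J
Heat the water can supply cooling to 0 °C: 477.9×4.21×92.4 = 185905 J > q₁, so all ice melts.
Energy balance: 477.9×4.21×(92.4 − T) = 14657 + 39.9×4.21×(T − 0)
2011.959(92.4 − T) = 14657 + 167.979 T
185905 − 14657 = 2179.938 T
T = 171248 / 2179.938 = 78.56 °C

T_f = 78.6 °C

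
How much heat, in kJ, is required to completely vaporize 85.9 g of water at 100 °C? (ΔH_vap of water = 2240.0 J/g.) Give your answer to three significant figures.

q = 192 kJ

q = m × ΔH_vap = 85.9 × 2240.0 = 192400 J = 192 kJ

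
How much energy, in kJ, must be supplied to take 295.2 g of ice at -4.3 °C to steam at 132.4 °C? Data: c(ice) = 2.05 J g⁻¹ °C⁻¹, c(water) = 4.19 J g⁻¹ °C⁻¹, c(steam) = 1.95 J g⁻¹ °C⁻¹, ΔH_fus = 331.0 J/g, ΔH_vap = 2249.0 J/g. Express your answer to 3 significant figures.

q = 907 kJ

q1 (heat ice -4.3→0.0 °C): 295.2 × 2.05 × 4.3 = 2602 J
q2 (melt at 0 °C): 295.2 × 331.0 = 97711 J
q3 (heat water 0.0→100.0 °C): 295.2 × 4.19 × 100.0 = 123689 J
q4 (vaporize at 100 °C): 295.2 × 2249.0 = 663905 J
q5 (heat steam 100.0→132.4 °C): 295.2 × 1.95 × 32.4 = 18651 J
Total: 2602 + 97711 + 123689 + 663905 + 18651 = 906558 J = 907 kJ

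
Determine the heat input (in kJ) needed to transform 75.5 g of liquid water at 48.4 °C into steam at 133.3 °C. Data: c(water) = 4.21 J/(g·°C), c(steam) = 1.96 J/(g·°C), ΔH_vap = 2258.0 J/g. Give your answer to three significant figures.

q1 (heat water 48.4→100.0 °C): 75.5 × 4.21 × 51.6 = 16401 J
q2 (vaporize at 100 °C): 75.5 × 2258.0 = 170479 J
q3 (heat steam 100.0→133.3 °C): 75.5 × 1.96 × 33.3 = 4928 J
Total: 16401 + 170479 + 4928 = 191808 J = 192 kJ

q = 192 kJ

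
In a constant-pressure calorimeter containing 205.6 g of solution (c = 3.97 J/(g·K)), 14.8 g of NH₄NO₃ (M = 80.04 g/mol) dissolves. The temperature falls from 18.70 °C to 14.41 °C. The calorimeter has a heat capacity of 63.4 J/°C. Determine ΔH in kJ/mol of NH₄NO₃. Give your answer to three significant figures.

ΔH = 20.4 kJ/mol

|ΔT| = |14.41 − 18.70| = 4.29 °C
|q_surr| = (205.6 × 3.97 + 63.4) × 4.29 = 879.632 × 4.29 = 3774 J
n(NH₄NO₃) = 14.8 / 80.04 = 0.1849 mol
Temperature fell, so q_rxn = +|q_surr| = 3.774 kJ
ΔH = q_rxn / n = 20.41 kJ/mol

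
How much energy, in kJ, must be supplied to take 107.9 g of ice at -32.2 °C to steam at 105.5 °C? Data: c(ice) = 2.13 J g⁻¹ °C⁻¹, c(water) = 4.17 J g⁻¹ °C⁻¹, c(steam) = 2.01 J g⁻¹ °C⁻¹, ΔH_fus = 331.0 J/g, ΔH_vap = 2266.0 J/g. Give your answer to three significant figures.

q1 (heat ice -32.2→0.0 °C): 107.9 × 2.13 × 32.2 = 7400 J
q2 (melt at 0 °C): 107.9 × 331.0 = 35715 J
q3 (heat water 0.0→100.0 °C): 107.9 × 4.17 × 100.0 = 44994 J
q4 (vaporize at 100 °C): 107.9 × 2266.0 = 244501 J
q5 (heat steam 100.0→105.5 °C): 107.9 × 2.01 × 5.5 = 1193 J
Total: 7400 + 35715 + 44994 + 244501 + 1193 = 333803 J = 334 kJ

q = 334 kJ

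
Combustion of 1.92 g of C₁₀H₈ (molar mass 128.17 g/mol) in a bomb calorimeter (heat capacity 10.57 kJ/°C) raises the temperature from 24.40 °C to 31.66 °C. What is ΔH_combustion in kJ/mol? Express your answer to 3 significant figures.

ΔT = 31.66 − 24.40 = 7.26 °C
q_cal = C_cal × ΔT = 10.57 × 7.26 = 76.7382 kJ
n = 1.92 / 128.17 = 0.01498 mol
q_rxn = −q_cal = -76.7382 kJ
ΔH = -76.7382 / 0.01498 = -5123 kJ/mol

ΔH = -5120 kJ/mol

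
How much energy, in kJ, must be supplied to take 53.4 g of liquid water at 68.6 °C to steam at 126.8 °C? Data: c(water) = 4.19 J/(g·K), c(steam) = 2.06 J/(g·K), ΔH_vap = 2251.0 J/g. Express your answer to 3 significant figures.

q = 130 kJ

q1 (heat water 68.6→100.0 °C): 53.4 × 4.19 × 31.4 = 7026 J
q2 (vaporize at 100 °C): 53.4 × 2251.0 = 120203 J
q3 (heat steam 100.0→126.8 °C): 53.4 × 2.06 × 26.8 = 2948 J
Total: 7026 + 120203 + 2948 = 130177 J = 130 kJ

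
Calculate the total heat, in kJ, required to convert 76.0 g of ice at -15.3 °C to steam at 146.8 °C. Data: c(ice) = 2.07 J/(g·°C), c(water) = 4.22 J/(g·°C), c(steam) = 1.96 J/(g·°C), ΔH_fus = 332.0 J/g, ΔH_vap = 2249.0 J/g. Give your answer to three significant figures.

q = 238 kJ

q1 (heat ice -15.3→0.0 °C): 76.0 × 2.07 × 15.3 = 2407 J
q2 (melt at 0 °C): 76.0 × 332.0 = 25232 J
q3 (heat water 0.0→100.0 °C): 76.0 × 4.22 × 100.0 = 32072 J
q4 (vaporize at 100 °C): 76.0 × 2249.0 = 170924 J
q5 (heat steam 100.0→146.8 °C): 76.0 × 1.96 × 46.8 = 6971 J
Total: 2407 + 25232 + 32072 + 170924 + 6971 = 237606 J = 238 kJ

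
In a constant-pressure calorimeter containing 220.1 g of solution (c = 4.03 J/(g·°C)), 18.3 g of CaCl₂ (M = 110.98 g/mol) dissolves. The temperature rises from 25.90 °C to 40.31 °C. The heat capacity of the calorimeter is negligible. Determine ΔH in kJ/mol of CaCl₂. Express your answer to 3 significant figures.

|ΔT| = |40.31 − 25.90| = 14.41 °C
|q_surr| = (220.1 × 4.03) × 14.41 = 887.003 × 14.41 = 12780 J
n(CaCl₂) = 18.3 / 110.98 = 0.1649 mol
Temperature rose, so q_rxn = −|q_surr| = -12.78 kJ
ΔH = q_rxn / n = -77.50 kJ/mol

ΔH = -77.5 kJ/mol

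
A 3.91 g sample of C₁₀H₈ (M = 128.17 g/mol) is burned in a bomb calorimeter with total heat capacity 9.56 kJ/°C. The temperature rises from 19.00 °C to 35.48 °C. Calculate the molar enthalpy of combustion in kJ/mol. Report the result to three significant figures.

ΔT = 35.48 − 19.00 = 16.48 °C
q_cal = C_cal × ΔT = 9.56 × 16.48 = 157.5488 kJ
n = 3.91 / 128.17 = 0.03051 mol
q_rxn = −q_cal = -157.5488 kJ
ΔH = -157.5488 / 0.03051 = -5164 kJ/mol

ΔH = -5160 kJ/mol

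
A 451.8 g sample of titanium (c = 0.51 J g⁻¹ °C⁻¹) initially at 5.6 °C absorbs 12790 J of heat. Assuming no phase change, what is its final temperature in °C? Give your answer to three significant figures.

ΔT = q / (m c) = 12790 / (451.8 × 0.51) = 55.51 °C
T_f = 5.6 + 55.51 = 61.11 °C

T_f = 61.1 °C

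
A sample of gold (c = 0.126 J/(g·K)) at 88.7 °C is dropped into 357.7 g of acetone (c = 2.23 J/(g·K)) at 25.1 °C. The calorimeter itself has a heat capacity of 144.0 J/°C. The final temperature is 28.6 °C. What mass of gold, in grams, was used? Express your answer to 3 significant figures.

m = 435 g

q_gained = (357.7 × 2.23 + 144.0) × (28.6 − 25.1) = 3296 J
q_lost = m × 0.126 × (88.7 − 28.6) = 7.5726 m
m = 3296 / 7.5726 = 435 g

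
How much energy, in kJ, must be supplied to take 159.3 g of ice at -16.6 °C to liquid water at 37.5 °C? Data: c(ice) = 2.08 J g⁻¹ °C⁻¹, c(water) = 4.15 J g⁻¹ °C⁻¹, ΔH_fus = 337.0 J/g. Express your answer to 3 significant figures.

q = 84.0 kJ

q1 (heat ice -16.6→0.0 °C): 159.3 × 2.08 × 16.6 = 5500 J
q2 (melt at 0 °C): 159.3 × 337.0 = 53684 J
q3 (heat water 0.0→37.5 °C): 159.3 × 4.15 × 37.5 = 24791 J
Total: 5500 + 53684 + 24791 = 83975 J = 84.0 kJ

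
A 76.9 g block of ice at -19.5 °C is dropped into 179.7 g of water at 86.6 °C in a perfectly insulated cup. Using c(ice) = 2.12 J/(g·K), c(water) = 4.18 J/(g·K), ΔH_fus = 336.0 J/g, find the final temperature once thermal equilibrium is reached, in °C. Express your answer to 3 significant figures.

T_f = 33.6 °C

Heat to bring ice to 0 °C and melt it: q₁ = 76.9×2.12×19.5 + 76.9×336.0 = 29017 J
Heat the water can supply cooling to 0 °C: 179.7×4.18×86.6 = 65049.2 J > q₁, so all ice melts.
Energy balance: 179.7×4.18×(86.6 − T) = 29017 + 76.9×4.18×(T − 0)
751.146(86.6 − T) = 29017 + 321.442 T
65049.2 − 29017 = 1072.588 T
T = 36032.2 / 1072.588 = 33.59 °C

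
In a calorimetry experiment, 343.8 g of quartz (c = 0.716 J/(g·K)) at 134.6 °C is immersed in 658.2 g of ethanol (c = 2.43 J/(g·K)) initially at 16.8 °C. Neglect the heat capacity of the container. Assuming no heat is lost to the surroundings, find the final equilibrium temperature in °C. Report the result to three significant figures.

Heat lost by quartz = heat gained by ethanol.
(343.8)(0.716)(134.6 − T) = (658.2)(2.43)(T − 16.8)
246.1608 (134.6 − T) = 1599.426 (T − 16.8)
33133 − 246.1608 T = 1599.426 T − 26870
60003 = 1845.5868 T
T = 32.51 °C

T_f = 32.5 °C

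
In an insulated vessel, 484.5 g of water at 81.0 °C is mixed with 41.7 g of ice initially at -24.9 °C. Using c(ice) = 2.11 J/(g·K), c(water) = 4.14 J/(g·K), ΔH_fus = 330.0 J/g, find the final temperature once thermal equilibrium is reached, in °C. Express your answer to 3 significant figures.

Heat to bring ice to 0 °C and melt it: q₁ = 41.7×2.11×24.9 + 41.7×330.0 = 15952 J
Heat the water can supply cooling to 0 °C: 484.5×4.14×81.0 = 162472 J > q₁, so all ice melts.
Energy balance: 484.5×4.14×(81.0 − T) = 15952 + 41.7×4.14×(T − 0)
2005.83(81.0 − T) = 15952 + 172.638 T
162472 − 15952 = 2178.468 T
T = 146520 / 2178.468 = 67.26 °C

T_f = 67.3 °C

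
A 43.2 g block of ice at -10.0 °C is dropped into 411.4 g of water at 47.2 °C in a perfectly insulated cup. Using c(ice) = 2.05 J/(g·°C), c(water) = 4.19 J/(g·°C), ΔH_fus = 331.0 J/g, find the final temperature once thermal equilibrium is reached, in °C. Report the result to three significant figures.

Heat to bring ice to 0 °C and melt it: q₁ = 43.2×2.05×10.0 + 43.2×331.0 = 15185 J
Heat the water can supply cooling to 0 °C: 411.4×4.19×47.2 = 81361.8 J > q₁, so all ice melts.
Energy balance: 411.4×4.19×(47.2 − T) = 15185 + 43.2×4.19×(T − 0)
1723.766(47.2 − T) = 15185 + 181.008 T
81361.8 − 15185 = 1904.774 T
T = 66176.8 / 1904.774 = 34.74 °C

T_f = 34.7 °C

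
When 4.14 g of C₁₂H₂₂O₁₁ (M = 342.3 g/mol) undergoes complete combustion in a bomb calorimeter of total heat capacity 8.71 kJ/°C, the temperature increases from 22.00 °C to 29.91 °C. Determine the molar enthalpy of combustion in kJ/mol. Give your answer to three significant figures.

ΔT = 29.91 − 22.00 = 7.91 °C
q_cal = C_cal × ΔT = 8.71 × 7.91 = 68.8961 kJ
n = 4.14 / 342.3 = 0.01209 mol
q_rxn = −q_cal = -68.8961 kJ
ΔH = -68.8961 / 0.01209 = -5699 kJ/mol

ΔH = -5700 kJ/mol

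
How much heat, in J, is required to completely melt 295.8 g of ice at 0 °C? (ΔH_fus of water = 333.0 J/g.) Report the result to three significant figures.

q = 98500 J

q = m × ΔH_fus = 295.8 × 333.0 = 98500 J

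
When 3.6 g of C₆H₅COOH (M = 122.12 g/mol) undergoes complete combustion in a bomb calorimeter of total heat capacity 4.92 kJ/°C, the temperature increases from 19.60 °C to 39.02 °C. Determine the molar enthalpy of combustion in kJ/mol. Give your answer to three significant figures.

ΔT = 39.02 − 19.60 = 19.42 °C
q_cal = C_cal × ΔT = 4.92 × 19.42 = 95.5464 kJ
n = 3.6 / 122.12 = 0.02948 mol
q_rxn = −q_cal = -95.5464 kJ
ΔH = -95.5464 / 0.02948 = -3241 kJ/mol

ΔH = -3240 kJ/mol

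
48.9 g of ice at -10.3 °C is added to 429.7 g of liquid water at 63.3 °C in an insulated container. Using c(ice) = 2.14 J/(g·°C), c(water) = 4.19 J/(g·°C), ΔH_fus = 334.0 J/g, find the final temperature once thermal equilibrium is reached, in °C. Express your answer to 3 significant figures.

Heat to bring ice to 0 °C and melt it: q₁ = 48.9×2.14×10.3 + 48.9×334.0 = 17410 J
Heat the water can supply cooling to 0 °C: 429.7×4.19×63.3 = 113968 J > q₁, so all ice melts.
Energy balance: 429.7×4.19×(63.3 − T) = 17410 + 48.9×4.19×(T − 0)
1800.443(63.3 − T) = 17410 + 204.891 T
113968 − 17410 = 2005.334 T
T = 96558 / 2005.334 = 48.15 °C

T_f = 48.2 °C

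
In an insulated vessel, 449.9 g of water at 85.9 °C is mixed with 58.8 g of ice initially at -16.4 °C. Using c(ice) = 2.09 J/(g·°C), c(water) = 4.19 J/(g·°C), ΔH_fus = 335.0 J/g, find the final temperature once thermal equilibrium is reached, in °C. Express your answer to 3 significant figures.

Heat to bring ice to 0 °C and melt it: q₁ = 58.8×2.09×16.4 + 58.8×335.0 = 21713 J
Heat the water can supply cooling to 0 °C: 449.9×4.19×85.9 = 161928 J > q₁, so all ice melts.
Energy balance: 449.9×4.19×(85.9 − T) = 21713 + 58.8×4.19×(T − 0)
1885.081(85.9 − T) = 21713 + 246.372 T
161928 − 21713 = 2131.453 T
T = 140215 / 2131.453 = 65.78 °C

T_f = 65.8 °C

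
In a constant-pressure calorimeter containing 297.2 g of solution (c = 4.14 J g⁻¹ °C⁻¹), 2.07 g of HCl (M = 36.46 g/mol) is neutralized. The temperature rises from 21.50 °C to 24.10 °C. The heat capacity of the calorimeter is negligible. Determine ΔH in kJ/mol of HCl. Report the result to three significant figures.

|ΔT| = |24.10 − 21.50| = 2.60 °C
|q_surr| = (297.2 × 4.14) × 2.60 = 1230.408 × 2.60 = 3199.1 J
n(HCl) = 2.07 / 36.46 = 0.056775 mol
Temperature rose, so q_rxn = −|q_surr| = -3.1991 kJ
ΔH = q_rxn / n = -56.347 kJ/mol

ΔH = -56.3 kJ/mol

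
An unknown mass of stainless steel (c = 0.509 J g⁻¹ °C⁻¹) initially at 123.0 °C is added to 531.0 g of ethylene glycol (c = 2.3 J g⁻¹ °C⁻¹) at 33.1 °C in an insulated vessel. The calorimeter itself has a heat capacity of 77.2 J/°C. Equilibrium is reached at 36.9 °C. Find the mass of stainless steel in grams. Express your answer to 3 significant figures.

m = 113 g

q_gained = (531.0 × 2.3 + 77.2) × (36.9 − 33.1) = 4934 J
q_lost = m × 0.509 × (123.0 − 36.9) = 43.8249 m
m = 4934 / 43.8249 = 113 g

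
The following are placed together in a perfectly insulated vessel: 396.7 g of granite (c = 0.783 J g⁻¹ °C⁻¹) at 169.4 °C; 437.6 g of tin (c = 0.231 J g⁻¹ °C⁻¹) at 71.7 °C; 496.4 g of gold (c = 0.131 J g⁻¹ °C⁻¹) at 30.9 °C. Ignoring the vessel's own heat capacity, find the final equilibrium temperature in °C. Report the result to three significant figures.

Σ mᵢcᵢ(T − Tᵢ) = 0  ⇒  T = Σ mᵢcᵢTᵢ / Σ mᵢcᵢ
Σ mᵢcᵢ = 396.7×0.783 + 437.6×0.231 + 496.4×0.131 = 476.7301
Σ mᵢcᵢTᵢ = 310.6161×169.4 + 101.0856×71.7 + 65.0284×30.9 = 61876
T = 61876 / 476.7301 = 129.8 °C

T_f = 130 °C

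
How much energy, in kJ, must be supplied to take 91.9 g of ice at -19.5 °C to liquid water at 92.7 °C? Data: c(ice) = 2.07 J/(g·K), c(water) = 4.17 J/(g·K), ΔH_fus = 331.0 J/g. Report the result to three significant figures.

q = 69.7 kJ

q1 (heat ice -19.5→0.0 °C): 91.9 × 2.07 × 19.5 = 3710 J
q2 (melt at 0 °C): 91.9 × 331.0 = 30419 J
q3 (heat water 0.0→92.7 °C): 91.9 × 4.17 × 92.7 = 35525 J
Total: 3710 + 30419 + 35525 = 69654 J = 69.7 kJ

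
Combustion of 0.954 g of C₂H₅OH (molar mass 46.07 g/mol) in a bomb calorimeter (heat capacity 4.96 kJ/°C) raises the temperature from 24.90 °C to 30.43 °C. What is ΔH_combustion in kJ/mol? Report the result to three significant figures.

ΔT = 30.43 − 24.90 = 5.53 °C
q_cal = C_cal × ΔT = 4.96 × 5.53 = 27.4288 kJ
n = 0.954 / 46.07 = 0.02071 mol
q_rxn = −q_cal = -27.4288 kJ
ΔH = -27.4288 / 0.02071 = -1324 kJ/mol

ΔH = -1320 kJ/mol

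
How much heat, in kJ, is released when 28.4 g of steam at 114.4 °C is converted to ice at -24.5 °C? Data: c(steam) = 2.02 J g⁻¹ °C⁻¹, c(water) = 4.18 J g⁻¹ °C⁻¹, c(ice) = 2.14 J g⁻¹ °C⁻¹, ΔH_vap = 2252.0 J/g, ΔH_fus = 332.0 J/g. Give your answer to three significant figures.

q = 87.6 kJ

q1 (cool steam 114.4→100 °C): 28.4 × 2.02 × 14.4 = 826 J
q2 (condense at 100 °C): 28.4 × 2252.0 = 63957 J
q3 (cool water 100→0 °C): 28.4 × 4.18 × 100.0 = 11871 J
q4 (freeze at 0 °C): 28.4 × 332.0 = 9429 J
q5 (cool ice 0→-24.5 °C): 28.4 × 2.14 × 24.5 = 1489 J
Total: 826 + 63957 + 11871 + 9429 + 1489 = 87572 J = 87.6 kJ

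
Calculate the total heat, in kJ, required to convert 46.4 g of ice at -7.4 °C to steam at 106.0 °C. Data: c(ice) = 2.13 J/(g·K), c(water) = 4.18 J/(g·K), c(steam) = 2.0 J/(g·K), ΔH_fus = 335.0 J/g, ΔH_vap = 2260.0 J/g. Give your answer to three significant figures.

q = 141 kJ

q1 (heat ice -7.4→0.0 °C): 46.4 × 2.13 × 7.4 = 731 J
q2 (melt at 0 °C): 46.4 × 335.0 = 15544 J
q3 (heat water 0.0→100.0 °C): 46.4 × 4.18 × 100.0 = 19395 J
q4 (vaporize at 100 °C): 46.4 × 2260.0 = 104864 J
q5 (heat steam 100.0→106.0 °C): 46.4 × 2.0 × 6.0 = 557 J
Total: 731 + 15544 + 19395 + 104864 + 557 = 141091 J = 141 kJ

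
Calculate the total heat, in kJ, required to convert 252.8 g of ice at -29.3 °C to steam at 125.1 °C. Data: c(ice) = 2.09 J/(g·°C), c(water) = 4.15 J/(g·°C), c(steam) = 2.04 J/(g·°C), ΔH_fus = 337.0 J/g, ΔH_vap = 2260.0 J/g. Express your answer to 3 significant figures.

q = 790 kJ

q1 (heat ice -29.3→0.0 °C): 252.8 × 2.09 × 29.3 = 15481 J
q2 (melt at 0 °C): 252.8 × 337.0 = 85194 J
q3 (heat water 0.0→100.0 °C): 252.8 × 4.15 × 100.0 = 104912 J
q4 (vaporize at 100 °C): 252.8 × 2260.0 = 571328 J
q5 (heat steam 100.0→125.1 °C): 252.8 × 2.04 × 25.1 = 12944 J
Total: 15481 + 85194 + 104912 + 571328 + 12944 = 789859 J = 790 kJ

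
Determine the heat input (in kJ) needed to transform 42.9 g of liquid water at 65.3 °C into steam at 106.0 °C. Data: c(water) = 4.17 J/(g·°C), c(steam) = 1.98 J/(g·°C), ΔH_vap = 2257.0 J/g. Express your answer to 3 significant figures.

q1 (heat water 65.3→100.0 °C): 42.9 × 4.17 × 34.7 = 6208 J
q2 (vaporize at 100 °C): 42.9 × 2257.0 = 96825 J
q3 (heat steam 100.0→106.0 °C): 42.9 × 1.98 × 6.0 = 510 J
Total: 6208 + 96825 + 510 = 103543 J = 104 kJ

q = 104 kJ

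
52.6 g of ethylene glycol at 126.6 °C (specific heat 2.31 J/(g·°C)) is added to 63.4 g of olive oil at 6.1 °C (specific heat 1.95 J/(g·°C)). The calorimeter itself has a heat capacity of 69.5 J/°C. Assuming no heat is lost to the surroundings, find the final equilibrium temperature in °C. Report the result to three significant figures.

Heat lost by ethylene glycol = heat gained by olive oil + calorimeter.
(52.6)(2.31)(126.6 − T) = [(63.4)(1.95) + 69.5](T − 6.1)
121.506 (126.6 − T) = 193.13 (T − 6.1)
15383 − 121.506 T = 193.13 T − 1178.1
16561.1 = 314.636 T
T = 52.64 °C

T_f = 52.6 °C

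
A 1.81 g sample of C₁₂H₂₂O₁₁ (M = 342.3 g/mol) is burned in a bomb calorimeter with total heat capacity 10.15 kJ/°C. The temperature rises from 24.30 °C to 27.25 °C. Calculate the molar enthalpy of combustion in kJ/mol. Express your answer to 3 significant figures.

ΔH = -5660 kJ/mol

ΔT = 27.25 − 24.30 = 2.95 °C
q_cal = C_cal × ΔT = 10.15 × 2.95 = 29.9425 kJ
n = 1.81 / 342.3 = 0.005288 mol
q_rxn = −q_cal = -29.9425 kJ
ΔH = -29.9425 / 0.005288 = -5662 kJ/mol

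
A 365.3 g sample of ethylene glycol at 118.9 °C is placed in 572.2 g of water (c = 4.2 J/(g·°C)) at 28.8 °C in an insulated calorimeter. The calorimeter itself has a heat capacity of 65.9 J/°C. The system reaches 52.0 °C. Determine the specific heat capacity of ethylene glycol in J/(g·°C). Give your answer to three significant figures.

q_gained = (572.2 × 4.2 + 65.9) × (52.0 − 28.8) = 57280 J
q_lost = 365.3 × c × (118.9 − 52.0) = 24438.57 c
Set equal: c = 57280 / 24438.57 = 2.34 J/(g·°C)

c = 2.34 J/(g·°C)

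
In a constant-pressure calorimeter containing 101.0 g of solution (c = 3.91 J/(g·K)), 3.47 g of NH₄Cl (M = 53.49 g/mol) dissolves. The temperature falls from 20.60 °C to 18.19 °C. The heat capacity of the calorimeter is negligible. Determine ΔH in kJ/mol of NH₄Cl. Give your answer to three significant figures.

ΔH = 14.7 kJ/mol

|ΔT| = |18.19 − 20.60| = 2.41 °C
|q_surr| = (101.0 × 3.91) × 2.41 = 394.91 × 2.41 = 951.7 J
n(NH₄Cl) = 3.47 / 53.49 = 0.06487 mol
Temperature fell, so q_rxn = +|q_surr| = 0.9517 kJ
ΔH = q_rxn / n = 14.67 kJ/mol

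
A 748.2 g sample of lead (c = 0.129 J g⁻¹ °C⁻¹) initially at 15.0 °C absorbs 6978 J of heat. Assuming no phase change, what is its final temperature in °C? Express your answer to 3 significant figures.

ΔT = q / (m c) = 6978 / (748.2 × 0.129) = 72.30 °C
T_f = 15.0 + 72.30 = 87.30 °C

T_f = 87.3 °C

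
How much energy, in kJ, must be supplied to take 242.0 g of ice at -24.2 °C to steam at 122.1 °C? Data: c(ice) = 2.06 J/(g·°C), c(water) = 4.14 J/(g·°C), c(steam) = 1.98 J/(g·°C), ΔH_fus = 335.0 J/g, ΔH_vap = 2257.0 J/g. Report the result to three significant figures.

q = 750 kJ

q1 (heat ice -24.2→0.0 °C): 242.0 × 2.06 × 24.2 = 12064 J
q2 (melt at 0 °C): 242.0 × 335.0 = 81070 J
q3 (heat water 0.0→100.0 °C): 242.0 × 4.14 × 100.0 = 100188 J
q4 (vaporize at 100 °C): 242.0 × 2257.0 = 546194 J
q5 (heat steam 100.0→122.1 °C): 242.0 × 1.98 × 22.1 = 10589 J
Total: 12064 + 81070 + 100188 + 546194 + 10589 = 750105 J = 750 kJ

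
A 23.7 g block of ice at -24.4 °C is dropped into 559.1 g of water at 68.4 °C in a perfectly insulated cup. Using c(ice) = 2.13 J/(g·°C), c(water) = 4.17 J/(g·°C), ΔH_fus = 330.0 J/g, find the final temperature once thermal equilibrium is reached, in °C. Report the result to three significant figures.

Heat to bring ice to 0 °C and melt it: q₁ = 23.7×2.13×24.4 + 23.7×330.0 = 9052.7 J
Heat the water can supply cooling to 0 °C: 559.1×4.17×68.4 = 159471 J > q₁, so all ice melts.
Energy balance: 559.1×4.17×(68.4 − T) = 9052.7 + 23.7×4.17×(T − 0)
2331.447(68.4 − T) = 9052.7 + 98.829 T
159471 − 9052.7 = 2430.276 T
T = 150418.3 / 2430.276 = 61.89 °C

T_f = 61.9 °C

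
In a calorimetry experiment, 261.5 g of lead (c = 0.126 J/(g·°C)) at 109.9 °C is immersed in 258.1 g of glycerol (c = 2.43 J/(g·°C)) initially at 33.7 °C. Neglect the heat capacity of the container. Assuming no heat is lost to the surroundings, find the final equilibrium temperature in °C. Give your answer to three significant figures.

T_f = 37.5 °C

Heat lost by lead = heat gained by glycerol.
(261.5)(0.126)(109.9 − T) = (258.1)(2.43)(T − 33.7)
32.949 (109.9 − T) = 627.183 (T − 33.7)
3621.1 − 32.949 T = 627.183 T − 21136
24757.1 = 660.132 T
T = 37.50 °C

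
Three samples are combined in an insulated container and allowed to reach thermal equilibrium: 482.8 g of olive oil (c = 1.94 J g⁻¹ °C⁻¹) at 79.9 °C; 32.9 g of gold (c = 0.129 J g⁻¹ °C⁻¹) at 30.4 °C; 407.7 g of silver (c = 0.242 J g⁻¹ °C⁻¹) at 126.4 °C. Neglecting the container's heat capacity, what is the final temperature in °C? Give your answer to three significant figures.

T_f = 84.1 °C

Σ mᵢcᵢ(T − Tᵢ) = 0  ⇒  T = Σ mᵢcᵢTᵢ / Σ mᵢcᵢ
Σ mᵢcᵢ = 482.8×1.94 + 32.9×0.129 + 407.7×0.242 = 1039.5395
Σ mᵢcᵢTᵢ = 936.632×79.9 + 4.2441×30.4 + 98.6634×126.4 = 87437
T = 87437 / 1039.5395 = 84.11 °C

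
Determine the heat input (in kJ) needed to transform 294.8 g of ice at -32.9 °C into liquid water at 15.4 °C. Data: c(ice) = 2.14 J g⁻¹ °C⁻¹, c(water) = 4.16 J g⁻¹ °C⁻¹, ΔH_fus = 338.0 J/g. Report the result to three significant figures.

q1 (heat ice -32.9→0.0 °C): 294.8 × 2.14 × 32.9 = 20756 J
q2 (melt at 0 °C): 294.8 × 338.0 = 99642 J
q3 (heat water 0.0→15.4 °C): 294.8 × 4.16 × 15.4 = 18886 J
Total: 20756 + 99642 + 18886 = 139284 J = 139 kJ

q = 139 kJ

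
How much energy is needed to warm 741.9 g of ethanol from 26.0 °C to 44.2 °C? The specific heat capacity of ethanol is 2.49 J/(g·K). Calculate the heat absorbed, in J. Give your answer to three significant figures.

q = m c ΔT = 741.9 × 2.49 × (44.2 − 26.0)
q = 741.9 × 2.49 × 18.2 = 33620 J

q = 33600 J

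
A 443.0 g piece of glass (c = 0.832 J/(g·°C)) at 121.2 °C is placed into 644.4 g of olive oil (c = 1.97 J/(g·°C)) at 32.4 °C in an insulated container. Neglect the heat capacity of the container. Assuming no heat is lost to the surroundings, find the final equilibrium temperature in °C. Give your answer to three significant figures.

Heat lost by glass = heat gained by olive oil.
(443.0)(0.832)(121.2 − T) = (644.4)(1.97)(T − 32.4)
368.576 (121.2 − T) = 1269.468 (T − 32.4)
44671 − 368.576 T = 1269.468 T − 41131
85802 = 1638.044 T
T = 52.38 °C

T_f = 52.4 °C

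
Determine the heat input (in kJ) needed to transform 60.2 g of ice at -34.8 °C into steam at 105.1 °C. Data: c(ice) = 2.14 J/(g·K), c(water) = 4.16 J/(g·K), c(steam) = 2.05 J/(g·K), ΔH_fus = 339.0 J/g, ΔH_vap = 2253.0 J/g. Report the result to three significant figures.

q1 (heat ice -34.8→0.0 °C): 60.2 × 2.14 × 34.8 = 4483 J
q2 (melt at 0 °C): 60.2 × 339.0 = 20408 J
q3 (heat water 0.0→100.0 °C): 60.2 × 4.16 × 100.0 = 25043 J
q4 (vaporize at 100 °C): 60.2 × 2253.0 = 135631 J
q5 (heat steam 100.0→105.1 °C): 60.2 × 2.05 × 5.1 = 629 J
Total: 4483 + 20408 + 25043 + 135631 + 629 = 186194 J = 186 kJ

q = 186 kJ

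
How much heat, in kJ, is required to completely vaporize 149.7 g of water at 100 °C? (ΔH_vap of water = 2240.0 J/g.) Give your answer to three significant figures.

q = 335 kJ

q = m × ΔH_vap = 149.7 × 2240.0 = 335300 J = 335 kJ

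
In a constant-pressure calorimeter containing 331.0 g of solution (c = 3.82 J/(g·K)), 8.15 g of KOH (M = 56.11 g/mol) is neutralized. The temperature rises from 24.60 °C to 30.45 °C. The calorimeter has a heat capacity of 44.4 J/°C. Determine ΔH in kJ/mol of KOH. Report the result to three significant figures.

ΔH = -52.7 kJ/mol

|ΔT| = |30.45 − 24.60| = 5.85 °C
|q_surr| = (331.0 × 3.82 + 44.4) × 5.85 = 1308.82 × 5.85 = 7657 J
n(KOH) = 8.15 / 56.11 = 0.1453 mol
Temperature rose, so q_rxn = −|q_surr| = -7.657 kJ
ΔH = q_rxn / n = -52.70 kJ/mol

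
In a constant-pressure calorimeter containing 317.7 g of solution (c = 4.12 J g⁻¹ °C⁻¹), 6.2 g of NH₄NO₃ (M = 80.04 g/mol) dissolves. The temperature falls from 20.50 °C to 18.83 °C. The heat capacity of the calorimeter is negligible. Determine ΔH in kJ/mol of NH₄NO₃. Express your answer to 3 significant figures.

|ΔT| = |18.83 − 20.50| = 1.67 °C
|q_surr| = (317.7 × 4.12) × 1.67 = 1308.924 × 1.67 = 2186 J
n(NH₄NO₃) = 6.2 / 80.04 = 0.07746 mol
Temperature fell, so q_rxn = +|q_surr| = 2.186 kJ
ΔH = q_rxn / n = 28.22 kJ/mol

ΔH = 28.2 kJ/mol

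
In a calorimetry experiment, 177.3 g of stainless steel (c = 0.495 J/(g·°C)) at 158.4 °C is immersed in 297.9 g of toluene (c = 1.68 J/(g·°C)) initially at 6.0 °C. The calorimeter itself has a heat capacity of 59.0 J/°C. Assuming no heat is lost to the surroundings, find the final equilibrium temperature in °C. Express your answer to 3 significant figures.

T_f = 26.7 °C

Heat lost by stainless steel = heat gained by toluene + calorimeter.
(177.3)(0.495)(158.4 − T) = [(297.9)(1.68) + 59.0](T − 6.0)
87.7635 (158.4 − T) = 559.472 (T − 6.0)
13902 − 87.7635 T = 559.472 T − 3356.8
17258.8 = 647.2355 T
T = 26.67 °C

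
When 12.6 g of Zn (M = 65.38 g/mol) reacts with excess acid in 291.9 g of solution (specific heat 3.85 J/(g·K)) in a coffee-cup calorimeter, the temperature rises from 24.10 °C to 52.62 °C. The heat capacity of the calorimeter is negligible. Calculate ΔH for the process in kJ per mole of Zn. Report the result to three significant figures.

|ΔT| = |52.62 − 24.10| = 28.52 °C
|q_surr| = (291.9 × 3.85) × 28.52 = 1123.815 × 28.52 = 32050 J
n(Zn) = 12.6 / 65.38 = 0.1927 mol
Temperature rose, so q_rxn = −|q_surr| = -32.05 kJ
ΔH = q_rxn / n = -166.3 kJ/mol

ΔH = -166 kJ/mol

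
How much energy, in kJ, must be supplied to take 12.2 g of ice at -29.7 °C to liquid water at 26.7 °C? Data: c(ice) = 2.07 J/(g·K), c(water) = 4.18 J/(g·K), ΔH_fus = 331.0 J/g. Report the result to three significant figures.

q = 6.15 kJ

q1 (heat ice -29.7→0.0 °C): 12.2 × 2.07 × 29.7 = 750 J
q2 (melt at 0 °C): 12.2 × 331.0 = 4038 J
q3 (heat water 0.0→26.7 °C): 12.2 × 4.18 × 26.7 = 1362 J
Total: 750 + 4038 + 1362 = 6150 J = 6.15 kJ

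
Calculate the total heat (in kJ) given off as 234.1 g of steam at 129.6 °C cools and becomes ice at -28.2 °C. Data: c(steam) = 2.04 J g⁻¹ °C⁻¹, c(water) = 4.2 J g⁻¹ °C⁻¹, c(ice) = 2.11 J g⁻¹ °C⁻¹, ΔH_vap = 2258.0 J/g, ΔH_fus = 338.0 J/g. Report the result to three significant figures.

q1 (cool steam 129.6→100 °C): 234.1 × 2.04 × 29.6 = 14136 J
q2 (condense at 100 °C): 234.1 × 2258.0 = 528598 J
q3 (cool water 100→0 °C): 234.1 × 4.2 × 100.0 = 98322 J
q4 (freeze at 0 °C): 234.1 × 338.0 = 79126 J
q5 (cool ice 0→-28.2 °C): 234.1 × 2.11 × 28.2 = 13929 J
Total: 14136 + 528598 + 98322 + 79126 + 13929 = 734111 J = 734 kJ

q = 734 kJ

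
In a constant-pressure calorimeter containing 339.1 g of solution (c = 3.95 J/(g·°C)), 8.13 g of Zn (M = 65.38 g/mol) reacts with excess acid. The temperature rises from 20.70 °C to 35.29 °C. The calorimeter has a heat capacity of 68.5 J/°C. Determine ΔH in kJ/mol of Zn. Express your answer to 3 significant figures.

|ΔT| = |35.29 − 20.70| = 14.59 °C
|q_surr| = (339.1 × 3.95 + 68.5) × 14.59 = 1407.945 × 14.59 = 20540 J
n(Zn) = 8.13 / 65.38 = 0.1243 mol
Temperature rose, so q_rxn = −|q_surr| = -20.54 kJ
ΔH = q_rxn / n = -165.2 kJ/mol

ΔH = -165 kJ/mol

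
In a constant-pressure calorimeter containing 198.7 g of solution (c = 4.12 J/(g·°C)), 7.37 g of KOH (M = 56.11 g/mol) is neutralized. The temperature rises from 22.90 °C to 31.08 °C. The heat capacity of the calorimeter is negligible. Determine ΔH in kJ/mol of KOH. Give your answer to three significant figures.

|ΔT| = |31.08 − 22.90| = 8.18 °C
|q_surr| = (198.7 × 4.12) × 8.18 = 818.644 × 8.18 = 6697 J
n(KOH) = 7.37 / 56.11 = 0.1313 mol
Temperature rose, so q_rxn = −|q_surr| = -6.697 kJ
ΔH = q_rxn / n = -51.01 kJ/mol

ΔH = -51.0 kJ/mol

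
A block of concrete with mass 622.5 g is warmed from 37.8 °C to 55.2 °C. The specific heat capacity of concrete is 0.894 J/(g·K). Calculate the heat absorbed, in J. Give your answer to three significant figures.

q = m c ΔT = 622.5 × 0.894 × (55.2 − 37.8)
q = 622.5 × 0.894 × 17.4 = 9683 J

q = 9680 J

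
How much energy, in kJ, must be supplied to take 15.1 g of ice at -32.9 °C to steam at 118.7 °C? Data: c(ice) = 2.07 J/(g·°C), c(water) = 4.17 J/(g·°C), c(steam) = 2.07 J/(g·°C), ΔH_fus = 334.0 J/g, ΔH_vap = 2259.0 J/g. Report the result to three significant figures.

q1 (heat ice -32.9→0.0 °C): 15.1 × 2.07 × 32.9 = 1028 J
q2 (melt at 0 °C): 15.1 × 334.0 = 5043 J
q3 (heat water 0.0→100.0 °C): 15.1 × 4.17 × 100.0 = 6297 J
q4 (vaporize at 100 °C): 15.1 × 2259.0 = 34111 J
q5 (heat steam 100.0→118.7 °C): 15.1 × 2.07 × 18.7 = 585 J
Total: 1028 + 5043 + 6297 + 34111 + 585 = 47064 J = 47.1 kJ

q = 47.1 kJ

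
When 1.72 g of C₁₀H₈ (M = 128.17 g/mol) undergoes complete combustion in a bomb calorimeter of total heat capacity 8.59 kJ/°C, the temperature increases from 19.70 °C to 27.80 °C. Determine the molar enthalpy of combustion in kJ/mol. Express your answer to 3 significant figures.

ΔH = -5180 kJ/mol

ΔT = 27.80 − 19.70 = 8.10 °C
q_cal = C_cal × ΔT = 8.59 × 8.10 = 69.579 kJ
n = 1.72 / 128.17 = 0.01342 mol
q_rxn = −q_cal = -69.579 kJ
ΔH = -69.579 / 0.01342 = -5184.7 kJ/mol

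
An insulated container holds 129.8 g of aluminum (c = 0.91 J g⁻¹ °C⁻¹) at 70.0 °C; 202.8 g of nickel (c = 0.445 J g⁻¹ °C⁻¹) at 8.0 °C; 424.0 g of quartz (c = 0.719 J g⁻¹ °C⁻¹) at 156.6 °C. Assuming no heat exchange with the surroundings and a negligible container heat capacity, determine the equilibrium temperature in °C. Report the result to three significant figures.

T_f = 111 °C

Σ mᵢcᵢ(T − Tᵢ) = 0  ⇒  T = Σ mᵢcᵢTᵢ / Σ mᵢcᵢ
Σ mᵢcᵢ = 129.8×0.91 + 202.8×0.445 + 424.0×0.719 = 513.220
Σ mᵢcᵢTᵢ = 118.118×70.0 + 90.246×8.0 + 304.856×156.6 = 56731
T = 56731 / 513.220 = 110.5 °C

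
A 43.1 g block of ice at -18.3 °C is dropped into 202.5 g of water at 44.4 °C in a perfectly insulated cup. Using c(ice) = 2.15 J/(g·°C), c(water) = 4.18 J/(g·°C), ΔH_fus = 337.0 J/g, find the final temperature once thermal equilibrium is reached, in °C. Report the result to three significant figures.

T_f = 20.8 °C

Heat to bring ice to 0 °C and melt it: q₁ = 43.1×2.15×18.3 + 43.1×337.0 = 16220 J
Heat the water can supply cooling to 0 °C: 202.5×4.18×44.4 = 37582.4 J > q₁, so all ice melts.
Energy balance: 202.5×4.18×(44.4 − T) = 16220 + 43.1×4.18×(T − 0)
846.45(44.4 − T) = 16220 + 180.158 T
37582.4 − 16220 = 1026.608 T
T = 21362.4 / 1026.608 = 20.81 °C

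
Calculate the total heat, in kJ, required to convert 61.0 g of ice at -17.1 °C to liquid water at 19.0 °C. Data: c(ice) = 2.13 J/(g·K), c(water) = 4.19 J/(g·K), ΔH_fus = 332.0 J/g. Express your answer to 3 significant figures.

q = 27.3 kJ

q1 (heat ice -17.1→0.0 °C): 61.0 × 2.13 × 17.1 = 2222 J
q2 (melt at 0 °C): 61.0 × 332.0 = 20252 J
q3 (heat water 0.0→19.0 °C): 61.0 × 4.19 × 19.0 = 4856 J
Total: 2222 + 20252 + 4856 = 27330 J = 27.3 kJ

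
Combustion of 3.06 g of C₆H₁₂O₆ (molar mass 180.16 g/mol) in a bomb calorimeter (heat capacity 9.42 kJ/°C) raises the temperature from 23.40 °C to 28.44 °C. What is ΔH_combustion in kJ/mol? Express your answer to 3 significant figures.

ΔT = 28.44 − 23.40 = 5.04 °C
q_cal = C_cal × ΔT = 9.42 × 5.04 = 47.4768 kJ
n = 3.06 / 180.16 = 0.01698 mol
q_rxn = −q_cal = -47.4768 kJ
ΔH = -47.4768 / 0.01698 = -2796 kJ/mol

ΔH = -2800 kJ/mol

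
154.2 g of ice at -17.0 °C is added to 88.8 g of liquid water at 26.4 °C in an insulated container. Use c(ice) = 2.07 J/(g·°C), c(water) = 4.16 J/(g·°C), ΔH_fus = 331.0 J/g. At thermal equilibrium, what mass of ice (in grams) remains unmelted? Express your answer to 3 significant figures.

Heat to warm all ice to 0 °C: 154.2×2.07×17.0 = 5426.3 J
Heat released by water cooling to 0 °C: 88.8×4.16×26.4 = 9752.4 J
9752.4 J < 5426.3 + 154.2×331.0 = 56466.5 J, so not all ice melts; final T = 0 °C.
Heat left for melting: 9752.4 − 5426.3 = 4326.1 J
Mass melted = 4326.1 / 331.0 = 13.07 g
Ice remaining = 154.2 − 13.07 = 141.13 g

m_ice remaining = 141 g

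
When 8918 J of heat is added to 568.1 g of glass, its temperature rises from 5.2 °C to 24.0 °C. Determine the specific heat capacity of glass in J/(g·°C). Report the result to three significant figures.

c = q / (m ΔT) = 8918 / (568.1 × 18.8)
c = 8918 / 10680.28 = 0.835 J/(g·°C)

c = 0.835 J/(g·°C)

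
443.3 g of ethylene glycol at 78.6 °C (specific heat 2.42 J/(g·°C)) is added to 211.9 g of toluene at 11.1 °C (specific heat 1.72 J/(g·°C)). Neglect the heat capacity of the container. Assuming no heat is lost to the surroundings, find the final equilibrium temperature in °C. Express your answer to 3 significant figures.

T_f = 61.5 °C

Heat lost by ethylene glycol = heat gained by toluene.
(443.3)(2.42)(78.6 − T) = (211.9)(1.72)(T − 11.1)
1072.786 (78.6 − T) = 364.468 (T − 11.1)
84321 − 1072.786 T = 364.468 T − 4045.6
88366.6 = 1437.254 T
T = 61.48 °C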